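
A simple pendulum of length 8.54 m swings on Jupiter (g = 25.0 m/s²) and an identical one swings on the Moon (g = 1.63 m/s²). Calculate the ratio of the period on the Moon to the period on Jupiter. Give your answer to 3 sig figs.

T ∝ 1/√g, so T₂/T₁ = √(g₁/g₂) = √(25.0/1.63) = 3.92.

3.92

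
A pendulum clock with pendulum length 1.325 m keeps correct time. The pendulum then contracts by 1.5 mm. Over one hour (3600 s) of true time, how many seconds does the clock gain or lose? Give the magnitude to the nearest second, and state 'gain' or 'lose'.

gain 2 s

T ∝ √L, so T'/T = √(1.32350/1.325) = 0.999434.
In 3600 s of true time the clock registers 3600/0.999434 = 3602.0 s, so it gains 2 s.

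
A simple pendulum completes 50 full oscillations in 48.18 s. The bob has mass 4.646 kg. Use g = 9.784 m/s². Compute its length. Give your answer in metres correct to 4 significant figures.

0.2301 m

T = 48.18/50 = 0.96360 s.
From T = 2π√(L/g), L = gT²/(4π²) = 9.784 × 0.96360²/(4π²) = 0.2301 m.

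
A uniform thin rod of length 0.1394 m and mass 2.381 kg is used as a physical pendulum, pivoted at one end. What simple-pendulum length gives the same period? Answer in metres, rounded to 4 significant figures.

The equivalent simple-pendulum length is L_eq = I/(md), where I is about the pivot and d = 0.069700 m.
I_cm = (1/12)mL² = 0.0038557 kg·m², so I = I_cm + md² = 0.0038557 + 0.011567 = 0.015423 kg·m².
L_eq = 0.015423/(2.381 × 0.069700) = 0.09293 m.

0.09293 m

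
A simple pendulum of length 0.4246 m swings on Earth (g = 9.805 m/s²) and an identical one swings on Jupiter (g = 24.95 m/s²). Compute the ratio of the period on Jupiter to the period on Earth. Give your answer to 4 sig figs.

T ∝ 1/√g, so T₂/T₁ = √(g₁/g₂) = √(9.805/24.95) = 0.6269.

0.6269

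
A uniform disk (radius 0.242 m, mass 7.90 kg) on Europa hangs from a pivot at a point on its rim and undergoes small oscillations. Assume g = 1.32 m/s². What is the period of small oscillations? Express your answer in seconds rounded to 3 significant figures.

I_cm = ½mr² = 0.2313 kg·m². The pivot is at distance d = 0.242 m from the centre of mass.
By the parallel-axis theorem, I = I_cm + md² = 0.2313 + 0.4627 = 0.6940 kg·m².
T = 2π√(I/(mgd)) = 2π√(0.6940/(7.90 × 1.32 × 0.242)) = 3.29 s.

3.29 s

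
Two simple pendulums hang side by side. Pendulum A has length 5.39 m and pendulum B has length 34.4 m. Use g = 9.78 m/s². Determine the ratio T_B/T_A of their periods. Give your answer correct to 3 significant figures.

2.53

T ∝ √L, so T_B/T_A = √(L_B/L_A) = √(34.4/5.39) = 2.53.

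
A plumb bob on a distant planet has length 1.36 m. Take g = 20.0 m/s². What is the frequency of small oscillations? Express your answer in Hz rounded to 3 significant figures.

T = 2π√(L/g) = 2π√(1.36/20.0) = 1.638 s, so f = 1/T = 0.610 Hz.

0.610 Hz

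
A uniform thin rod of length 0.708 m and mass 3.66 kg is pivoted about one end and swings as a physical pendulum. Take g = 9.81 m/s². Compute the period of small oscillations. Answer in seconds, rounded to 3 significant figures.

For a physical pendulum T = 2π√(I/(mgd)), with d = 0.3540 m from pivot to centre of mass.
I_cm = mL²/12 = 3.66 × 0.708²/12 = 0.1529 kg·m²; I = I_cm + md² = 0.1529 + 3.66 × 0.3540² = 0.6115 kg·m².
T = 2π√(0.6115/(3.66 × 9.81 × 0.3540)) = 1.38 s.

1.38 s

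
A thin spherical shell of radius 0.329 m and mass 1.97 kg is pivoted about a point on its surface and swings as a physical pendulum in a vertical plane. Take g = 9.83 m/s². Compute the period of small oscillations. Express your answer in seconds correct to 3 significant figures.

I_cm = (2/3)mr² = 0.1422 kg·m². The pivot is at distance d = 0.329 m from the centre of mass.
By the parallel-axis theorem, I = I_cm + md² = 0.1422 + 0.2132 = 0.3554 kg·m².
T = 2π√(I/(mgd)) = 2π√(0.3554/(1.97 × 9.83 × 0.329)) = 1.48 s.

1.48 s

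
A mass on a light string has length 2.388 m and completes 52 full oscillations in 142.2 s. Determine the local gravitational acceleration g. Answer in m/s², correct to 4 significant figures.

T = 142.2/52 = 2.7346 s.
From T = 2π√(L/g), g = 4π²L/T² = 4π² × 2.388/2.7346² = 12.61 m/s².

12.61 m/s²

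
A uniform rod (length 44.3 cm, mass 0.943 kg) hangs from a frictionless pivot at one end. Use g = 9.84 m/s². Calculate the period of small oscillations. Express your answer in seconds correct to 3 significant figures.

1.09 s

For a physical pendulum T = 2π√(I/(mgd)), with d = 0.2215 m from pivot to centre of mass.
I_cm = mL²/12 = 0.943 × 0.443²/12 = 0.01542 kg·m²; I = I_cm + md² = 0.01542 + 0.943 × 0.2215² = 0.06169 kg·m².
T = 2π√(0.06169/(0.943 × 9.84 × 0.2215)) = 1.09 s.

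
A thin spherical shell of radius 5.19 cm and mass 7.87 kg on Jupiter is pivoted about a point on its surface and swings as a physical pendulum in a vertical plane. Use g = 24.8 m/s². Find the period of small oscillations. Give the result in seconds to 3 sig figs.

0.371 s

I_cm = (2/3)mr² = 0.01413 kg·m². The pivot is at distance d = 0.0519 m from the centre of mass.
By the parallel-axis theorem, I = I_cm + md² = 0.01413 + 0.02120 = 0.03533 kg·m².
T = 2π√(I/(mgd)) = 2π√(0.03533/(7.87 × 24.8 × 0.0519)) = 0.371 s.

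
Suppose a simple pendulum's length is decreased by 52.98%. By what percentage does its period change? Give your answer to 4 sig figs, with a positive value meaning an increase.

-31.43%

T ∝ √L, so T'/T = √(0.47020) = 0.68571.
Percentage change in T = (0.68571 − 1) × 100% = -31.43%.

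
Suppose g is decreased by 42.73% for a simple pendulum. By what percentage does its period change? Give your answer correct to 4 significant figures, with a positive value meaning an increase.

32.14%

T ∝ 1/√g, so T'/T = 1/√(0.57270) = 1.3214.
Percentage change in T = (1.3214 − 1) × 100% = 32.14%.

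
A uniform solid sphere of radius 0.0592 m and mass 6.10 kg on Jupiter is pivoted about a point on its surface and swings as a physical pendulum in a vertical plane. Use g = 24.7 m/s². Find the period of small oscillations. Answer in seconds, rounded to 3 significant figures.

I_cm = (2/5)mr² = 0.008551 kg·m². The pivot is at distance d = 0.0592 m from the centre of mass.
By the parallel-axis theorem, I = I_cm + md² = 0.008551 + 0.02138 = 0.02993 kg·m².
T = 2π√(I/(mgd)) = 2π√(0.02993/(6.10 × 24.7 × 0.0592)) = 0.364 s.

0.364 s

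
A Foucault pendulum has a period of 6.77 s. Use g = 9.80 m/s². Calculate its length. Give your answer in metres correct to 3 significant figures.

11.4 m

From T = 2π√(L/g), L = gT²/(4π²) = 9.80 × 6.770²/(4π²) = 11.4 m.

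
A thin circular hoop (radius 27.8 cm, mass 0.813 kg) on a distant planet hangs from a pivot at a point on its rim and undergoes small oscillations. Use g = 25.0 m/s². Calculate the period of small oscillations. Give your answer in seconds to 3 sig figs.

0.937 s

I_cm = mr² = 0.06283 kg·m². The pivot is at distance d = 0.278 m from the centre of mass.
By the parallel-axis theorem, I = I_cm + md² = 0.06283 + 0.06283 = 0.1257 kg·m².
T = 2π√(I/(mgd)) = 2π√(0.1257/(0.813 × 25.0 × 0.278)) = 0.937 s.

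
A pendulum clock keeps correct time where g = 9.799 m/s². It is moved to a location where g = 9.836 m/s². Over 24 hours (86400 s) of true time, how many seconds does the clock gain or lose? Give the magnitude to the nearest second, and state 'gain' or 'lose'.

gain 163 s

The clock's period scales as T ∝ 1/√g, so T'/T = √(9.799/9.836) = 0.998117.
In 86400 s of true time the clock registers 86400/0.998117 = 86563.0 s, so it gains 163 s.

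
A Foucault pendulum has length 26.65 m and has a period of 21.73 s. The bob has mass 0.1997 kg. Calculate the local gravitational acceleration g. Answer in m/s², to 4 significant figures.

From T = 2π√(L/g), g = 4π²L/T² = 4π² × 26.65/21.730² = 2.228 m/s².

2.228 m/s²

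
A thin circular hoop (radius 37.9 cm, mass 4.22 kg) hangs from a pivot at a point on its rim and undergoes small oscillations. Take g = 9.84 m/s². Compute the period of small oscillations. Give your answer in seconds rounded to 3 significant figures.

1.74 s

I_cm = mr² = 0.6062 kg·m². The pivot is at distance d = 0.379 m from the centre of mass.
By the parallel-axis theorem, I = I_cm + md² = 0.6062 + 0.6062 = 1.212 kg·m².
T = 2π√(I/(mgd)) = 2π√(1.212/(4.22 × 9.84 × 0.379)) = 1.74 s.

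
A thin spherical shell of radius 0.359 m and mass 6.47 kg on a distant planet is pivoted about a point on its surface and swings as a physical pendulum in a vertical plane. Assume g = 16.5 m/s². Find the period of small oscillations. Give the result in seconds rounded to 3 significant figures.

I_cm = (2/3)mr² = 0.5559 kg·m². The pivot is at distance d = 0.359 m from the centre of mass.
By the parallel-axis theorem, I = I_cm + md² = 0.5559 + 0.8339 = 1.390 kg·m².
T = 2π√(I/(mgd)) = 2π√(1.390/(6.47 × 16.5 × 0.359)) = 1.20 s.

1.20 s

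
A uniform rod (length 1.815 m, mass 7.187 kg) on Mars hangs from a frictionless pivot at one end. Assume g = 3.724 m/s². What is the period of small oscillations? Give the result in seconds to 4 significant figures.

For a physical pendulum T = 2π√(I/(mgd)), with d = 0.90750 m from pivot to centre of mass.
I_cm = mL²/12 = 7.187 × 1.815²/12 = 1.9730 kg·m²; I = I_cm + md² = 1.9730 + 7.187 × 0.90750² = 7.8919 kg·m².
T = 2π√(7.8919/(7.187 × 3.724 × 0.90750)) = 3.582 s.

3.582 s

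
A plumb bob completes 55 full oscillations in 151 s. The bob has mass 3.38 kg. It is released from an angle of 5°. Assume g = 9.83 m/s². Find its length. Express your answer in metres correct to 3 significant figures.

1.88 m

T = 151/55 = 2.745 s.
From T = 2π√(L/g), L = gT²/(4π²) = 9.83 × 2.745²/(4π²) = 1.88 m.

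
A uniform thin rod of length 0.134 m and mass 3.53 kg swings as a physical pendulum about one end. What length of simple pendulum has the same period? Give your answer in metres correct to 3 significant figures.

0.0893 m

The equivalent simple-pendulum length is L_eq = I/(md), where I is about the pivot and d = 0.06700 m.
I_cm = (1/12)mL² = 0.005282 kg·m², so I = I_cm + md² = 0.005282 + 0.01585 = 0.02113 kg·m².
L_eq = 0.02113/(3.53 × 0.06700) = 0.0893 m.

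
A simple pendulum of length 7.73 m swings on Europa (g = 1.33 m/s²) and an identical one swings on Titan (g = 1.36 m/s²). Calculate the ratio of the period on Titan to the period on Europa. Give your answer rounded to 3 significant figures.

0.989

T ∝ 1/√g, so T₂/T₁ = √(g₁/g₂) = √(1.33/1.36) = 0.989.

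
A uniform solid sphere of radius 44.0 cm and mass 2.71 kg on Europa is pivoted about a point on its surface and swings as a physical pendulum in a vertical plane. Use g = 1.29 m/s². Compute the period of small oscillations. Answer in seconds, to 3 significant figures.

4.34 s

I_cm = (2/5)mr² = 0.2099 kg·m². The pivot is at distance d = 0.440 m from the centre of mass.
By the parallel-axis theorem, I = I_cm + md² = 0.2099 + 0.5247 = 0.7345 kg·m².
T = 2π√(I/(mgd)) = 2π√(0.7345/(2.71 × 1.29 × 0.440)) = 4.34 s.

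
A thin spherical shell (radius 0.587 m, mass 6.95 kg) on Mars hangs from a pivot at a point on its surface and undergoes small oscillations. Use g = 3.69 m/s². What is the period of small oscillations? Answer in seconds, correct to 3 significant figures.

3.24 s

I_cm = (2/3)mr² = 1.597 kg·m². The pivot is at distance d = 0.587 m from the centre of mass.
By the parallel-axis theorem, I = I_cm + md² = 1.597 + 2.395 = 3.991 kg·m².
T = 2π√(I/(mgd)) = 2π√(3.991/(6.95 × 3.69 × 0.587)) = 3.24 s.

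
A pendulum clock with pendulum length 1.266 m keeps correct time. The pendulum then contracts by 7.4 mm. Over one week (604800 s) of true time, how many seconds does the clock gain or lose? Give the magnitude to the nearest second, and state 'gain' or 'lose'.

T ∝ √L, so T'/T = √(1.25860/1.266) = 0.997073.
In 604800 s of true time the clock registers 604800/0.997073 = 606575.4 s, so it gains 1775 s.

gain 1775 s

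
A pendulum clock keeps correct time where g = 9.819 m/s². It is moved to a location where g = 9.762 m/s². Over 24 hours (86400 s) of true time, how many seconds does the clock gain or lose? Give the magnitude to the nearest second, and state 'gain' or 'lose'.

The clock's period scales as T ∝ 1/√g, so T'/T = √(9.819/9.762) = 1.00292.
In 86400 s of true time the clock registers 86400/1.00292 = 86148.9 s, so it loses 251 s.

lose 251 s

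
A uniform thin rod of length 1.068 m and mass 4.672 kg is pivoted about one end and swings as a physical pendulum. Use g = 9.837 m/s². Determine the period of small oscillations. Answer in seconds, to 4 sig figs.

For a physical pendulum T = 2π√(I/(mgd)), with d = 0.53400 m from pivot to centre of mass.
I_cm = mL²/12 = 4.672 × 1.068²/12 = 0.44408 kg·m²; I = I_cm + md² = 0.44408 + 4.672 × 0.53400² = 1.7763 kg·m².
T = 2π√(1.7763/(4.672 × 9.837 × 0.53400)) = 1.690 s.

1.690 s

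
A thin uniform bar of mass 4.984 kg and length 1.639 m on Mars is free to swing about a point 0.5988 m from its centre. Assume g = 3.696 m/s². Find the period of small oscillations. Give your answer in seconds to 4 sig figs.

For a physical pendulum T = 2π√(I/(mgd)), with d = 0.59880 m from pivot to centre of mass.
I_cm = mL²/12 = 4.984 × 1.639²/12 = 1.1157 kg·m²; I = I_cm + md² = 1.1157 + 4.984 × 0.59880² = 2.9028 kg·m².
T = 2π√(2.9028/(4.984 × 3.696 × 0.59880)) = 3.223 s.

3.223 s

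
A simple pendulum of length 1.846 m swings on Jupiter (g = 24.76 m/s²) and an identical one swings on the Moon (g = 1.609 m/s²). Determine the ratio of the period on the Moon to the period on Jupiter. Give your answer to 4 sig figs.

3.923

T ∝ 1/√g, so T₂/T₁ = √(g₁/g₂) = √(24.76/1.609) = 3.923.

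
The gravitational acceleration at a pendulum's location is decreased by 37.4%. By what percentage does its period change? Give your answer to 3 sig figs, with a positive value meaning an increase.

T ∝ 1/√g, so T'/T = 1/√(0.6260) = 1.264.
Percentage change in T = (1.264 − 1) × 100% = 26.4%.

26.4%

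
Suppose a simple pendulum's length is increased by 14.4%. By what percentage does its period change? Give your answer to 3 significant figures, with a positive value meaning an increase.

T ∝ √L, so T'/T = √(1.144) = 1.070.
Percentage change in T = (1.070 − 1) × 100% = 6.96%.

6.96%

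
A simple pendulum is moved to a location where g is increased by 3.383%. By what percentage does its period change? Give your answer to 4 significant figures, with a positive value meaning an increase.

-1.650%

T ∝ 1/√g, so T'/T = 1/√(1.0338) = 0.98350.
Percentage change in T = (0.98350 − 1) × 100% = -1.650%.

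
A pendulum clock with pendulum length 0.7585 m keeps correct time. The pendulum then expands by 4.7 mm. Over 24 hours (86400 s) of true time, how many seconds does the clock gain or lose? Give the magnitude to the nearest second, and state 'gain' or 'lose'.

lose 266 s

T ∝ √L, so T'/T = √(0.76320/0.7585) = 1.00309.
In 86400 s of true time the clock registers 86400/1.00309 = 86133.6 s, so it loses 266 s.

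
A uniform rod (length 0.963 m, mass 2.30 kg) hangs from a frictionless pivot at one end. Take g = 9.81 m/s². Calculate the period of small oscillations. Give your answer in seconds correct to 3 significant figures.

1.61 s

For a physical pendulum T = 2π√(I/(mgd)), with d = 0.4815 m from pivot to centre of mass.
I_cm = mL²/12 = 2.30 × 0.963²/12 = 0.1777 kg·m²; I = I_cm + md² = 0.1777 + 2.30 × 0.4815² = 0.7110 kg·m².
T = 2π√(0.7110/(2.30 × 9.81 × 0.4815)) = 1.61 s.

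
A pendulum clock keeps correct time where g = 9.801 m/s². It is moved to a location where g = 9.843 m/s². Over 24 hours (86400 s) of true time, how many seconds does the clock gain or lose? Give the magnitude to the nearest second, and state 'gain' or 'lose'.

gain 185 s

The clock's period scales as T ∝ 1/√g, so T'/T = √(9.801/9.843) = 0.997864.
In 86400 s of true time the clock registers 86400/0.997864 = 86584.9 s, so it gains 185 s.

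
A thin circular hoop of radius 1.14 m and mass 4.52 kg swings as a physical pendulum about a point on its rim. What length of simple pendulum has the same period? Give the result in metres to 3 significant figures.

2.28 m

The equivalent simple-pendulum length is L_eq = I/(md), where I is about the pivot and d = 1.140 m.
I_cm = mR² = 5.874 kg·m², so I = I_cm + md² = 5.874 + 5.874 = 11.75 kg·m².
L_eq = 11.75/(4.52 × 1.140) = 2.28 m.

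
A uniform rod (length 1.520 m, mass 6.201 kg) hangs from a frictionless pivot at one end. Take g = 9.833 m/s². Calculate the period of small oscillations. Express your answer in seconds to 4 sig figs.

For a physical pendulum T = 2π√(I/(mgd)), with d = 0.76000 m from pivot to centre of mass.
I_cm = mL²/12 = 6.201 × 1.520²/12 = 1.1939 kg·m²; I = I_cm + md² = 1.1939 + 6.201 × 0.76000² = 4.7756 kg·m².
T = 2π√(4.7756/(6.201 × 9.833 × 0.76000)) = 2.017 s.

2.017 s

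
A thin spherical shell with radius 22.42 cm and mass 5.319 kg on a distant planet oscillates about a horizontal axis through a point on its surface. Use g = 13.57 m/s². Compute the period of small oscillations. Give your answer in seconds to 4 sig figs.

1.043 s

I_cm = (2/3)mr² = 0.17824 kg·m². The pivot is at distance d = 0.2242 m from the centre of mass.
By the parallel-axis theorem, I = I_cm + md² = 0.17824 + 0.26736 = 0.44560 kg·m².
T = 2π√(I/(mgd)) = 2π√(0.44560/(5.319 × 13.57 × 0.2242)) = 1.043 s.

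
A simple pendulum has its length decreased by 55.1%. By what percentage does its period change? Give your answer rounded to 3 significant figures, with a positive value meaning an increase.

T ∝ √L, so T'/T = √(0.4490) = 0.6701.
Percentage change in T = (0.6701 − 1) × 100% = -33.0%.

-33.0%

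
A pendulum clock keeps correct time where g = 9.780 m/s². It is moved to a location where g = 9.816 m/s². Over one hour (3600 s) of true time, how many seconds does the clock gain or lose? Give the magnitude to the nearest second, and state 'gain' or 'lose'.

gain 7 s

The clock's period scales as T ∝ 1/√g, so T'/T = √(9.780/9.816) = 0.998165.
In 3600 s of true time the clock registers 3600/0.998165 = 3606.6 s, so it gains 7 s.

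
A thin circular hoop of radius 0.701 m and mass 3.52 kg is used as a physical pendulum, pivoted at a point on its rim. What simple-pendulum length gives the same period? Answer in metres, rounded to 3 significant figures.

1.40 m

The equivalent simple-pendulum length is L_eq = I/(md), where I is about the pivot and d = 0.7010 m.
I_cm = mR² = 1.730 kg·m², so I = I_cm + md² = 1.730 + 1.730 = 3.459 kg·m².
L_eq = 3.459/(3.52 × 0.7010) = 1.40 m.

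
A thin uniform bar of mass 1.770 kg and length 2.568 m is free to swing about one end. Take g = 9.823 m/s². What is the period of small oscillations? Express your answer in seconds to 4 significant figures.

2.623 s

For a physical pendulum T = 2π√(I/(mgd)), with d = 1.2840 m from pivot to centre of mass.
I_cm = mL²/12 = 1.770 × 2.568²/12 = 0.97271 kg·m²; I = I_cm + md² = 0.97271 + 1.770 × 1.2840² = 3.8908 kg·m².
T = 2π√(3.8908/(1.770 × 9.823 × 1.2840)) = 2.623 s.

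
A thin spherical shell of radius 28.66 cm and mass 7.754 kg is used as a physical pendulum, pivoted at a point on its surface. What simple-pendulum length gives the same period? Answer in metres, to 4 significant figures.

0.4777 m

The equivalent simple-pendulum length is L_eq = I/(md), where I is about the pivot and d = 0.28660 m.
I_cm = (2/3)mR² = 0.42461 kg·m², so I = I_cm + md² = 0.42461 + 0.63691 = 1.0615 kg·m².
L_eq = 1.0615/(7.754 × 0.28660) = 0.4777 m.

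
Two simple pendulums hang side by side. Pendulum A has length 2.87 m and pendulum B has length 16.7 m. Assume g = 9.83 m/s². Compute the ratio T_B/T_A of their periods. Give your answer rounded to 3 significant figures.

2.41

T ∝ √L, so T_B/T_A = √(L_B/L_A) = √(16.7/2.87) = 2.41.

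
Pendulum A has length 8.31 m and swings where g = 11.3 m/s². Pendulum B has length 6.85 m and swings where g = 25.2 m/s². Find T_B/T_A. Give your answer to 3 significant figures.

0.608

T = 2π√(L/g), so T_B/T_A = √((L_B/g_B)/(L_A/g_A)) = √((6.85/25.2)/(8.31/11.3)) = 0.608.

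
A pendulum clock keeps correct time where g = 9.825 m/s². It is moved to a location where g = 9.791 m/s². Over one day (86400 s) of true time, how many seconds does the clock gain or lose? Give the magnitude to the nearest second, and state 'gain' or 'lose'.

The clock's period scales as T ∝ 1/√g, so T'/T = √(9.825/9.791) = 1.00173.
In 86400 s of true time the clock registers 86400/1.00173 = 86250.4 s, so it loses 150 s.

lose 150 s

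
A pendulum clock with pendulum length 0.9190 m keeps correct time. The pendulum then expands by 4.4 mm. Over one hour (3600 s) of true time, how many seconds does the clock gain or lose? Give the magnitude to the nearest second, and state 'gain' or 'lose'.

lose 9 s

T ∝ √L, so T'/T = √(0.92340/0.9190) = 1.00239.
In 3600 s of true time the clock registers 3600/1.00239 = 3591.4 s, so it loses 9 s.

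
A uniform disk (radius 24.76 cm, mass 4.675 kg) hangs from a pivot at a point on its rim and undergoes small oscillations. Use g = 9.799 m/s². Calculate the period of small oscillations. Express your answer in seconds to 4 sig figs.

I_cm = ½mr² = 0.14330 kg·m². The pivot is at distance d = 0.2476 m from the centre of mass.
By the parallel-axis theorem, I = I_cm + md² = 0.14330 + 0.28660 = 0.42991 kg·m².
T = 2π√(I/(mgd)) = 2π√(0.42991/(4.675 × 9.799 × 0.2476)) = 1.223 s.

1.223 s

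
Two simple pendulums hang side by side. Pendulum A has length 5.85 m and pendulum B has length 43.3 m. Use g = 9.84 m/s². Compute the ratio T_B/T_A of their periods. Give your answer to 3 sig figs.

2.72

T ∝ √L, so T_B/T_A = √(L_B/L_A) = √(43.3/5.85) = 2.72.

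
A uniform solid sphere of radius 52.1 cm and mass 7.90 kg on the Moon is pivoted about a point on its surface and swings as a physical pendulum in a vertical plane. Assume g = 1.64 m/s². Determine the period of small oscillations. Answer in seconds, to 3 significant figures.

4.19 s

I_cm = (2/5)mr² = 0.8578 kg·m². The pivot is at distance d = 0.521 m from the centre of mass.
By the parallel-axis theorem, I = I_cm + md² = 0.8578 + 2.144 = 3.002 kg·m².
T = 2π√(I/(mgd)) = 2π√(3.002/(7.90 × 1.64 × 0.521)) = 4.19 s.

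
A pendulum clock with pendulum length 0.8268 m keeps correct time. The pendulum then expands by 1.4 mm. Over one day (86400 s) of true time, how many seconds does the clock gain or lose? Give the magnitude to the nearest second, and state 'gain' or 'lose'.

lose 73 s

T ∝ √L, so T'/T = √(0.82820/0.8268) = 1.00085.
In 86400 s of true time the clock registers 86400/1.00085 = 86326.9 s, so it loses 73 s.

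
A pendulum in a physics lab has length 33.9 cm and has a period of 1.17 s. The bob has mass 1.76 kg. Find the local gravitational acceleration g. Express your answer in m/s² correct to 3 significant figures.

9.78 m/s²

From T = 2π√(L/g), g = 4π²L/T² = 4π² × 0.339/1.170² = 9.78 m/s².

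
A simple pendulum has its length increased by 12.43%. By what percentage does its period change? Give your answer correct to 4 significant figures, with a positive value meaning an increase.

6.033%

T ∝ √L, so T'/T = √(1.1243) = 1.0603.
Percentage change in T = (1.0603 − 1) × 100% = 6.033%.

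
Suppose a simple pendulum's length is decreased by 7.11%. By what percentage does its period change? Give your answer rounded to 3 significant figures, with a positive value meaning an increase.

T ∝ √L, so T'/T = √(0.9289) = 0.9638.
Percentage change in T = (0.9638 − 1) × 100% = -3.62%.

-3.62%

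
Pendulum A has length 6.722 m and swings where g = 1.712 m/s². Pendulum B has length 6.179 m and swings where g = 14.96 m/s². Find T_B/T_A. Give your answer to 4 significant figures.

T = 2π√(L/g), so T_B/T_A = √((L_B/g_B)/(L_A/g_A)) = √((6.179/14.96)/(6.722/1.712)) = 0.3243.

0.3243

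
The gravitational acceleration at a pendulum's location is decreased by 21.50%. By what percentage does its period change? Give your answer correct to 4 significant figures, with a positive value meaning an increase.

T ∝ 1/√g, so T'/T = 1/√(0.78500) = 1.1287.
Percentage change in T = (1.1287 − 1) × 100% = 12.87%.

12.87%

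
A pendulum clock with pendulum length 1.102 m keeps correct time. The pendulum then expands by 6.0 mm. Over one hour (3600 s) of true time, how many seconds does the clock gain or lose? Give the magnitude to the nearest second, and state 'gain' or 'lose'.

lose 10 s

T ∝ √L, so T'/T = √(1.10800/1.102) = 1.00272.
In 3600 s of true time the clock registers 3600/1.00272 = 3590.2 s, so it loses 10 s.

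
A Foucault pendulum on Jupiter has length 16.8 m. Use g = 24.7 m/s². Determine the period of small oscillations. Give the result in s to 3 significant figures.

T = 2π√(L/g) = 2π√(16.8/24.7) = 2π × 0.8247 = 5.18 s.

5.18 s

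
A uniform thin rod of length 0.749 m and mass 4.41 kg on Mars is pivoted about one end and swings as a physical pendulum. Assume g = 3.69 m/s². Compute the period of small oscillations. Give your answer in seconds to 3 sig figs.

2.31 s

For a physical pendulum T = 2π√(I/(mgd)), with d = 0.3745 m from pivot to centre of mass.
I_cm = mL²/12 = 4.41 × 0.749²/12 = 0.2062 kg·m²; I = I_cm + md² = 0.2062 + 4.41 × 0.3745² = 0.8247 kg·m².
T = 2π√(0.8247/(4.41 × 3.69 × 0.3745)) = 2.31 s.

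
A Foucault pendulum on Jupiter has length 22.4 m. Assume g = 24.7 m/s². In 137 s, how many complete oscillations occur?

22

T = 2π√(L/g) = 2π√(22.4/24.7) = 5.984 s.
Number of complete oscillations = ⌊137/5.984⌋ = ⌊22.90⌋ = 22.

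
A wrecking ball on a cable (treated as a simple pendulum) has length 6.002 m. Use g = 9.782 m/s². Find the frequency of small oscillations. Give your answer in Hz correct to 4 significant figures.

T = 2π√(L/g) = 2π√(6.002/9.782) = 4.9217 s, so f = 1/T = 0.2032 Hz.

0.2032 Hz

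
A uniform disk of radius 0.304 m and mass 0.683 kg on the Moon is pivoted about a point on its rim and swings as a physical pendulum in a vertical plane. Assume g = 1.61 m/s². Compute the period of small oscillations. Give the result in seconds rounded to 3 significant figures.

3.34 s

I_cm = ½mr² = 0.03156 kg·m². The pivot is at distance d = 0.304 m from the centre of mass.
By the parallel-axis theorem, I = I_cm + md² = 0.03156 + 0.06312 = 0.09468 kg·m².
T = 2π√(I/(mgd)) = 2π√(0.09468/(0.683 × 1.61 × 0.304)) = 3.34 s.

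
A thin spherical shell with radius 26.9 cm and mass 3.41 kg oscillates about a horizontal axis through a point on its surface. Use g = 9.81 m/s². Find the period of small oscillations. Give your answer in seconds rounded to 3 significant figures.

I_cm = (2/3)mr² = 0.1645 kg·m². The pivot is at distance d = 0.269 m from the centre of mass.
By the parallel-axis theorem, I = I_cm + md² = 0.1645 + 0.2468 = 0.4113 kg·m².
T = 2π√(I/(mgd)) = 2π√(0.4113/(3.41 × 9.81 × 0.269)) = 1.34 s.

1.34 s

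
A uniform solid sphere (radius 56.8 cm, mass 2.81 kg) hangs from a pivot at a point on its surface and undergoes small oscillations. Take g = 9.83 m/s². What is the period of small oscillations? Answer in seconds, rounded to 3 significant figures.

1.79 s

I_cm = (2/5)mr² = 0.3626 kg·m². The pivot is at distance d = 0.568 m from the centre of mass.
By the parallel-axis theorem, I = I_cm + md² = 0.3626 + 0.9066 = 1.269 kg·m².
T = 2π√(I/(mgd)) = 2π√(1.269/(2.81 × 9.83 × 0.568)) = 1.79 s.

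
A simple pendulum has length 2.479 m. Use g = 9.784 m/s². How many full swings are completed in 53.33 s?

16

T = 2π√(L/g) = 2π√(2.479/9.784) = 3.1627 s.
Number of complete oscillations = ⌊53.33/3.1627⌋ = ⌊16.862⌋ = 16.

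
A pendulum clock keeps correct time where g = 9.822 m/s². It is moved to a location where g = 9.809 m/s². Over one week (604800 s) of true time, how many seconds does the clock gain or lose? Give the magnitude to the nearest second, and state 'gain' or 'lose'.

The clock's period scales as T ∝ 1/√g, so T'/T = √(9.822/9.809) = 1.00066.
In 604800 s of true time the clock registers 604800/1.00066 = 604399.6 s, so it loses 400 s.

lose 400 s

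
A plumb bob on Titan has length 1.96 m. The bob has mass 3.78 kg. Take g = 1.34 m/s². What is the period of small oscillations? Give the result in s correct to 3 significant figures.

T = 2π√(L/g) = 2π√(1.96/1.34) = 2π × 1.209 = 7.60 s.

7.60 s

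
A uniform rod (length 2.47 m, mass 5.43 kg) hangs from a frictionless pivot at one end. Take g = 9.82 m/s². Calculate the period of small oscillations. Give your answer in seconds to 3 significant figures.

2.57 s

For a physical pendulum T = 2π√(I/(mgd)), with d = 1.235 m from pivot to centre of mass.
I_cm = mL²/12 = 5.43 × 2.47²/12 = 2.761 kg·m²; I = I_cm + md² = 2.761 + 5.43 × 1.235² = 11.04 kg·m².
T = 2π√(11.04/(5.43 × 9.82 × 1.235)) = 2.57 s.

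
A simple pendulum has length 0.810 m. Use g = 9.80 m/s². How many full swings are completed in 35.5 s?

T = 2π√(L/g) = 2π√(0.810/9.80) = 1.806 s.
Number of complete oscillations = ⌊35.5/1.806⌋ = ⌊19.65⌋ = 19.

19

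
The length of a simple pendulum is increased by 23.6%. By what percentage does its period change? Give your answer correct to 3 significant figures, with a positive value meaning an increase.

T ∝ √L, so T'/T = √(1.236) = 1.112.
Percentage change in T = (1.112 − 1) × 100% = 11.2%.

11.2%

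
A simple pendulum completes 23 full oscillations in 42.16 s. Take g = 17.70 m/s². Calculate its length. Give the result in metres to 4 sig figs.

T = 42.16/23 = 1.8330 s.
From T = 2π√(L/g), L = gT²/(4π²) = 17.70 × 1.8330²/(4π²) = 1.506 m.

1.506 m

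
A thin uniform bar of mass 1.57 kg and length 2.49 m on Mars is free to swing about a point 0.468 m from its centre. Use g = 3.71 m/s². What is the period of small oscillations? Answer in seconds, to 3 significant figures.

For a physical pendulum T = 2π√(I/(mgd)), with d = 0.4680 m from pivot to centre of mass.
I_cm = mL²/12 = 1.57 × 2.49²/12 = 0.8112 kg·m²; I = I_cm + md² = 0.8112 + 1.57 × 0.4680² = 1.155 kg·m².
T = 2π√(1.155/(1.57 × 3.71 × 0.4680)) = 4.09 s.

4.09 s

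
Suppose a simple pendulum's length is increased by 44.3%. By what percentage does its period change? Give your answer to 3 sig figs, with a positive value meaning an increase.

T ∝ √L, so T'/T = √(1.443) = 1.201.
Percentage change in T = (1.201 − 1) × 100% = 20.1%.

20.1%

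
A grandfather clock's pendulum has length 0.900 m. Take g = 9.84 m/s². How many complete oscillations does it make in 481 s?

253

T = 2π√(L/g) = 2π√(0.900/9.84) = 1.900 s.
Number of complete oscillations = ⌊481/1.900⌋ = ⌊253.1⌋ = 253.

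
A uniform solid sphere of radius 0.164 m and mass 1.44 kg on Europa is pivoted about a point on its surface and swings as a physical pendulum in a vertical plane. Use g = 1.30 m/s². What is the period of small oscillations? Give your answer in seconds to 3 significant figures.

2.64 s

I_cm = (2/5)mr² = 0.01549 kg·m². The pivot is at distance d = 0.164 m from the centre of mass.
By the parallel-axis theorem, I = I_cm + md² = 0.01549 + 0.03873 = 0.05422 kg·m².
T = 2π√(I/(mgd)) = 2π√(0.05422/(1.44 × 1.30 × 0.164)) = 2.64 s.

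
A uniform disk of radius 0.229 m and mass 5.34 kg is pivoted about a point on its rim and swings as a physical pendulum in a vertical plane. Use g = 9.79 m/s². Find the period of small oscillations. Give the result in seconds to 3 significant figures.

1.18 s

I_cm = ½mr² = 0.1400 kg·m². The pivot is at distance d = 0.229 m from the centre of mass.
By the parallel-axis theorem, I = I_cm + md² = 0.1400 + 0.2800 = 0.4201 kg·m².
T = 2π√(I/(mgd)) = 2π√(0.4201/(5.34 × 9.79 × 0.229)) = 1.18 s.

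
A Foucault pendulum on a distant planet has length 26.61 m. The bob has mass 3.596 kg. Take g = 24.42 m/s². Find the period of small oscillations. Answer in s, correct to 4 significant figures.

T = 2π√(L/g) = 2π√(26.61/24.42) = 2π × 1.0439 = 6.559 s.

6.559 s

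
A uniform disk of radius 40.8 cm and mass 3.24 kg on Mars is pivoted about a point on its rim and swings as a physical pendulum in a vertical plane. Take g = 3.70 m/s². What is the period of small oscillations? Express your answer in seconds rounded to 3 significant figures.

2.56 s

I_cm = ½mr² = 0.2697 kg·m². The pivot is at distance d = 0.408 m from the centre of mass.
By the parallel-axis theorem, I = I_cm + md² = 0.2697 + 0.5393 = 0.8090 kg·m².
T = 2π√(I/(mgd)) = 2π√(0.8090/(3.24 × 3.70 × 0.408)) = 2.56 s.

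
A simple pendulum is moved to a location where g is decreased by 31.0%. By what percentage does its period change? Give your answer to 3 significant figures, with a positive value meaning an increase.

T ∝ 1/√g, so T'/T = 1/√(0.6900) = 1.204.
Percentage change in T = (1.204 − 1) × 100% = 20.4%.

20.4%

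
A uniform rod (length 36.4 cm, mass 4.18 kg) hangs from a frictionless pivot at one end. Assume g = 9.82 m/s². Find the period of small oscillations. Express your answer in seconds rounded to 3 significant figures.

0.988 s

For a physical pendulum T = 2π√(I/(mgd)), with d = 0.1820 m from pivot to centre of mass.
I_cm = mL²/12 = 4.18 × 0.364²/12 = 0.04615 kg·m²; I = I_cm + md² = 0.04615 + 4.18 × 0.1820² = 0.1846 kg·m².
T = 2π√(0.1846/(4.18 × 9.82 × 0.1820)) = 0.988 s.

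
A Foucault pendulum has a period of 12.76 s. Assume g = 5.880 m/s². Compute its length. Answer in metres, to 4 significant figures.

From T = 2π√(L/g), L = gT²/(4π²) = 5.880 × 12.760²/(4π²) = 24.25 m.

24.25 m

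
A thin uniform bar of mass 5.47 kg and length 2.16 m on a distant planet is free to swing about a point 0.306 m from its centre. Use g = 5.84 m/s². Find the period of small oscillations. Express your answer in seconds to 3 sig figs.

3.26 s

For a physical pendulum T = 2π√(I/(mgd)), with d = 0.3060 m from pivot to centre of mass.
I_cm = mL²/12 = 5.47 × 2.16²/12 = 2.127 kg·m²; I = I_cm + md² = 2.127 + 5.47 × 0.3060² = 2.639 kg·m².
T = 2π√(2.639/(5.47 × 5.84 × 0.3060)) = 3.26 s.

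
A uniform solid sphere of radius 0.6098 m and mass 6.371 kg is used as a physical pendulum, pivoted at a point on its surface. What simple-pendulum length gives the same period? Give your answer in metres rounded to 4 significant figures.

0.8537 m

The equivalent simple-pendulum length is L_eq = I/(md), where I is about the pivot and d = 0.60980 m.
I_cm = (2/5)mR² = 0.94764 kg·m², so I = I_cm + md² = 0.94764 + 2.3691 = 3.3167 kg·m².
L_eq = 3.3167/(6.371 × 0.60980) = 0.8537 m.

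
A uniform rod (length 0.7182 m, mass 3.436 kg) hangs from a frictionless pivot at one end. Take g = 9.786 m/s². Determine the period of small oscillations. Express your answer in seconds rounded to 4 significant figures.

1.390 s

For a physical pendulum T = 2π√(I/(mgd)), with d = 0.35910 m from pivot to centre of mass.
I_cm = mL²/12 = 3.436 × 0.7182²/12 = 0.14769 kg·m²; I = I_cm + md² = 0.14769 + 3.436 × 0.35910² = 0.59078 kg·m².
T = 2π√(0.59078/(3.436 × 9.786 × 0.35910)) = 1.390 s.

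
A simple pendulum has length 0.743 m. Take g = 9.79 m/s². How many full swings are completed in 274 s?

T = 2π√(L/g) = 2π√(0.743/9.79) = 1.731 s.
Number of complete oscillations = ⌊274/1.731⌋ = ⌊158.3⌋ = 158.

158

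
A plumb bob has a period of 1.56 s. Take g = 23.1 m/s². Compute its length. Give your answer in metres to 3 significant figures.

From T = 2π√(L/g), L = gT²/(4π²) = 23.1 × 1.560²/(4π²) = 1.42 m.

1.42 m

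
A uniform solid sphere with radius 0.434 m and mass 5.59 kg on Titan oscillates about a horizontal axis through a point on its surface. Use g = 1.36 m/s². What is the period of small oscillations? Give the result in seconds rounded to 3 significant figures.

4.20 s

I_cm = (2/5)mr² = 0.4212 kg·m². The pivot is at distance d = 0.434 m from the centre of mass.
By the parallel-axis theorem, I = I_cm + md² = 0.4212 + 1.053 = 1.474 kg·m².
T = 2π√(I/(mgd)) = 2π√(1.474/(5.59 × 1.36 × 0.434)) = 4.20 s.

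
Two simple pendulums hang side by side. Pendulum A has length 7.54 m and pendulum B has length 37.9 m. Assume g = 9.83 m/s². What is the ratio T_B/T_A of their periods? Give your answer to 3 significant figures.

2.24

T ∝ √L, so T_B/T_A = √(L_B/L_A) = √(37.9/7.54) = 2.24.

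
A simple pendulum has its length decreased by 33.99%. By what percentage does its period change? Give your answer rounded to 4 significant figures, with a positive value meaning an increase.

-18.75%

T ∝ √L, so T'/T = √(0.66010) = 0.81247.
Percentage change in T = (0.81247 − 1) × 100% = -18.75%.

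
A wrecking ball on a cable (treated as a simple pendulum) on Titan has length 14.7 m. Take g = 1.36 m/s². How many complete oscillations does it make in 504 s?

24

T = 2π√(L/g) = 2π√(14.7/1.36) = 20.66 s.
Number of complete oscillations = ⌊504/20.66⌋ = ⌊24.40⌋ = 24.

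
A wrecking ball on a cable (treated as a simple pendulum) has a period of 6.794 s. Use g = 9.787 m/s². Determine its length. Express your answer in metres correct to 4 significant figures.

From T = 2π√(L/g), L = gT²/(4π²) = 9.787 × 6.7940²/(4π²) = 11.44 m.

11.44 m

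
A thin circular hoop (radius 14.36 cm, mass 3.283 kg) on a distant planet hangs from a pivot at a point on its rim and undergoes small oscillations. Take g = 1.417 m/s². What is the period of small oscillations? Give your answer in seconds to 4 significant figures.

I_cm = mr² = 0.067699 kg·m². The pivot is at distance d = 0.1436 m from the centre of mass.
By the parallel-axis theorem, I = I_cm + md² = 0.067699 + 0.067699 = 0.13540 kg·m².
T = 2π√(I/(mgd)) = 2π√(0.13540/(3.283 × 1.417 × 0.1436)) = 2.829 s.

2.829 s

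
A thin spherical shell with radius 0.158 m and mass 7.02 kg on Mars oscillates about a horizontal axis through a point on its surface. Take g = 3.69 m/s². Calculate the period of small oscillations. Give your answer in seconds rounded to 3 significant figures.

1.68 s

I_cm = (2/3)mr² = 0.1168 kg·m². The pivot is at distance d = 0.158 m from the centre of mass.
By the parallel-axis theorem, I = I_cm + md² = 0.1168 + 0.1752 = 0.2921 kg·m².
T = 2π√(I/(mgd)) = 2π√(0.2921/(7.02 × 3.69 × 0.158)) = 1.68 s.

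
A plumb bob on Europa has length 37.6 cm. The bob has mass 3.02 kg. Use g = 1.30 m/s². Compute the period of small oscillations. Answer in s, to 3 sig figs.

3.38 s

T = 2π√(L/g) = 2π√(0.376/1.30) = 2π × 0.5378 = 3.38 s.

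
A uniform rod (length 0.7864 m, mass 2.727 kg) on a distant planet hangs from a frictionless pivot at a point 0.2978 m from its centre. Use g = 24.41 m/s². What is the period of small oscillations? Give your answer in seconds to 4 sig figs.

0.8726 s

For a physical pendulum T = 2π√(I/(mgd)), with d = 0.29780 m from pivot to centre of mass.
I_cm = mL²/12 = 2.727 × 0.7864²/12 = 0.14054 kg·m²; I = I_cm + md² = 0.14054 + 2.727 × 0.29780² = 0.38238 kg·m².
T = 2π√(0.38238/(2.727 × 24.41 × 0.29780)) = 0.8726 s.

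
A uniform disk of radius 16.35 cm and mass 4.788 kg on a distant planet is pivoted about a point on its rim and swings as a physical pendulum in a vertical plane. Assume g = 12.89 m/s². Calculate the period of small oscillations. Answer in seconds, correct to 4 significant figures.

0.8667 s

I_cm = ½mr² = 0.063997 kg·m². The pivot is at distance d = 0.1635 m from the centre of mass.
By the parallel-axis theorem, I = I_cm + md² = 0.063997 + 0.12799 = 0.19199 kg·m².
T = 2π√(I/(mgd)) = 2π√(0.19199/(4.788 × 12.89 × 0.1635)) = 0.8667 s.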